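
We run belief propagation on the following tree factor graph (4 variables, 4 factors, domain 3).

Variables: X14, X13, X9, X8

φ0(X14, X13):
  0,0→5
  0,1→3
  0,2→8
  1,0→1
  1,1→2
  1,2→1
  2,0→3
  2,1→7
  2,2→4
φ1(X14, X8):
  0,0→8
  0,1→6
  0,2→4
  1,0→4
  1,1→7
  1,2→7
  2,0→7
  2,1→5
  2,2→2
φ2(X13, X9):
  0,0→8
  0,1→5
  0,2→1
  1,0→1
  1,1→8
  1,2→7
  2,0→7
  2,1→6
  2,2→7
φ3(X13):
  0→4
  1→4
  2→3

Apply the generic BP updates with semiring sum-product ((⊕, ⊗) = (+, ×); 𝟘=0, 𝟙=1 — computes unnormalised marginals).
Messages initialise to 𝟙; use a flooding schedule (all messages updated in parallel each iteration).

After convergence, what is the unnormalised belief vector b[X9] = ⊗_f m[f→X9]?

init: all messages = 𝟙 over 3 values
r1 m[φ0→X14] = [16, 4, 14]
r1 m[φ0→X13] = [9, 12, 13]
r1 m[φ1→X14] = [18, 18, 14]
r1 m[φ1→X8] = [19, 18, 13]
r1 m[φ2→X13] = [14, 16, 20]
r1 m[φ2→X9] = [16, 19, 15]
r1 m[φ3→X13] = [4, 4, 3]
r1 m[X14→φ0] = [1, 1, 1]
r1 m[X14→φ1] = [1, 1, 1]
r1 m[X13→φ0] = [1, 1, 1]
r1 m[X13→φ2] = [1, 1, 1]
r1 m[X13→φ3] = [1, 1, 1]
r1 m[X9→φ2] = [1, 1, 1]
r1 m[X8→φ1] = [1, 1, 1]
r2 m[φ0→X14] = [16, 4, 14]
r2 m[φ0→X13] = [9, 12, 13]
r2 m[φ1→X14] = [18, 18, 14]
r2 m[φ1→X8] = [19, 18, 13]
r2 m[φ2→X13] = [14, 16, 20]
r2 m[φ2→X9] = [16, 19, 15]
r2 m[φ3→X13] = [4, 4, 3]
r2 m[X14→φ0] = [18, 18, 14]
r2 m[X14→φ1] = [16, 4, 14]
r2 m[X13→φ0] = [56, 64, 60]
r2 m[X13→φ2] = [36, 48, 39]
r2 m[X13→φ3] = [126, 192, 260]
r2 m[X9→φ2] = [1, 1, 1]
r2 m[X8→φ1] = [1, 1, 1]
r3 m[φ0→X14] = [952, 244, 856]
r3 m[φ0→X13] = [150, 188, 218]
r3 m[φ1→X14] = [18, 18, 14]
r3 m[φ1→X8] = [242, 194, 120]
r3 m[φ2→X13] = [14, 16, 20]
r3 m[φ2→X9] = [609, 798, 645]
r3 m[φ3→X13] = [4, 4, 3]
r3 m[X14→φ0] = [18, 18, 14]
r3 m[X14→φ1] = [16, 4, 14]
r3 m[X13→φ0] = [56, 64, 60]
r3 m[X13→φ2] = [36, 48, 39]
r3 m[X13→φ3] = [126, 192, 260]
r3 m[X9→φ2] = [1, 1, 1]
r3 m[X8→φ1] = [1, 1, 1]
r4 m[φ0→X14] = [952, 244, 856]
r4 m[φ0→X13] = [150, 188, 218]
r4 m[φ1→X14] = [18, 18, 14]
r4 m[φ1→X8] = [242, 194, 120]
r4 m[φ2→X13] = [14, 16, 20]
r4 m[φ2→X9] = [609, 798, 645]
r4 m[φ3→X13] = [4, 4, 3]
r4 m[X14→φ0] = [18, 18, 14]
r4 m[X14→φ1] = [952, 244, 856]
r4 m[X13→φ0] = [56, 64, 60]
r4 m[X13→φ2] = [600, 752, 654]
r4 m[X13→φ3] = [2100, 3008, 4360]
r4 m[X9→φ2] = [1, 1, 1]
r4 m[X8→φ1] = [1, 1, 1]
r5 m[φ0→X14] = [952, 244, 856]
r5 m[φ0→X13] = [150, 188, 218]
r5 m[φ1→X14] = [18, 18, 14]
r5 m[φ1→X8] = [14584, 11700, 7228]
r5 m[φ2→X13] = [14, 16, 20]
r5 m[φ2→X9] = [10130, 12940, 10442]
r5 m[φ3→X13] = [4, 4, 3]
r5 m[X14→φ0] = [18, 18, 14]
r5 m[X14→φ1] = [952, 244, 856]
r5 m[X13→φ0] = [56, 64, 60]
r5 m[X13→φ2] = [600, 752, 654]
r5 m[X13→φ3] = [2100, 3008, 4360]
r5 m[X9→φ2] = [1, 1, 1]
r5 m[X8→φ1] = [1, 1, 1]
r6 m[φ0→X14] = [952, 244, 856]
r6 m[φ0→X13] = [150, 188, 218]
r6 m[φ1→X14] = [18, 18, 14]
r6 m[φ1→X8] = [14584, 11700, 7228]
r6 m[φ2→X13] = [14, 16, 20]
r6 m[φ2→X9] = [10130, 12940, 10442]
r6 m[φ3→X13] = [4, 4, 3]
r6 m[X14→φ0] = [18, 18, 14]
r6 m[X14→φ1] = [952, 244, 856]
r6 m[X13→φ0] = [56, 64, 60]
r6 m[X13→φ2] = [600, 752, 654]
r6 m[X13→φ3] = [2100, 3008, 4360]
r6 m[X9→φ2] = [1, 1, 1]
r6 m[X8→φ1] = [1, 1, 1]
fixed point reached at round 6
b[X9] = ⊗ incoming = [10130, 12940, 10442]

b[X9] = [10130, 12940, 10442]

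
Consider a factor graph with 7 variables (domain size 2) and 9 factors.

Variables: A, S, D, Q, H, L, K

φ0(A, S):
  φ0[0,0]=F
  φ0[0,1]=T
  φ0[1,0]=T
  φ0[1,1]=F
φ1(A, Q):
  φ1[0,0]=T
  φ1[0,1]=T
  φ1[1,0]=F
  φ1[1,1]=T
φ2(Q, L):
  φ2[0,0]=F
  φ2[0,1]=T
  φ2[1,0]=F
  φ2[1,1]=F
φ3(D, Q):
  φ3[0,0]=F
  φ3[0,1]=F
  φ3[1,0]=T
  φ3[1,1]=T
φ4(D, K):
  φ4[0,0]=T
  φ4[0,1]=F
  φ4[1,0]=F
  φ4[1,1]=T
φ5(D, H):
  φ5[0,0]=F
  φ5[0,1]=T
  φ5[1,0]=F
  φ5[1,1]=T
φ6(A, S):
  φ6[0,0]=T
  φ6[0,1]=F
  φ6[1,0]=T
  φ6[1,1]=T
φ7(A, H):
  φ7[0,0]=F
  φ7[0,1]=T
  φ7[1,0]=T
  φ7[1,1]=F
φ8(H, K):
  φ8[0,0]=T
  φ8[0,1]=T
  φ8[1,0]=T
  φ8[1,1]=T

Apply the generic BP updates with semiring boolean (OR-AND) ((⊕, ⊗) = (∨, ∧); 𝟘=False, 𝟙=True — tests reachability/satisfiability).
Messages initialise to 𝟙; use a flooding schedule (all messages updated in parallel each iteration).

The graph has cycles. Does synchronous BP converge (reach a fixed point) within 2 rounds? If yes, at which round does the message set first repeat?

NOT CONVERGED within 2 rounds

init: all messages = 𝟙 over 2 values
r1 m[φ0→A] = [T, T]
r1 m[φ0→S] = [T, T]
r1 m[φ1→A] = [T, T]
r1 m[φ1→Q] = [T, T]
r1 m[φ2→Q] = [T, F]
r1 m[φ2→L] = [F, T]
r1 m[φ3→D] = [F, T]
r1 m[φ3→Q] = [T, T]
r1 m[φ4→D] = [T, T]
r1 m[φ4→K] = [T, T]
r1 m[φ5→D] = [T, T]
r1 m[φ5→H] = [F, T]
r1 m[φ6→A] = [T, T]
r1 m[φ6→S] = [T, T]
r1 m[φ7→A] = [T, T]
r1 m[φ7→H] = [T, T]
r1 m[φ8→H] = [T, T]
r1 m[φ8→K] = [T, T]
r1 m[A→φ0] = [T, T]
r1 m[A→φ1] = [T, T]
r1 m[A→φ6] = [T, T]
r1 m[A→φ7] = [T, T]
r1 m[S→φ0] = [T, T]
r1 m[S→φ6] = [T, T]
r1 m[D→φ3] = [T, T]
r1 m[D→φ4] = [T, T]
r1 m[D→φ5] = [T, T]
r1 m[Q→φ1] = [T, T]
r1 m[Q→φ2] = [T, T]
r1 m[Q→φ3] = [T, T]
r1 m[H→φ5] = [T, T]
r1 m[H→φ7] = [T, T]
r1 m[H→φ8] = [T, T]
r1 m[L→φ2] = [T, T]
r1 m[K→φ4] = [T, T]
r1 m[K→φ8] = [T, T]
r2 m[φ0→A] = [T, T]
r2 m[φ0→S] = [T, T]
r2 m[φ1→A] = [T, T]
r2 m[φ1→Q] = [T, T]
r2 m[φ2→Q] = [T, F]
r2 m[φ2→L] = [F, T]
r2 m[φ3→D] = [F, T]
r2 m[φ3→Q] = [T, T]
r2 m[φ4→D] = [T, T]
r2 m[φ4→K] = [T, T]
r2 m[φ5→D] = [T, T]
r2 m[φ5→H] = [F, T]
r2 m[φ6→A] = [T, T]
r2 m[φ6→S] = [T, T]
r2 m[φ7→A] = [T, T]
r2 m[φ7→H] = [T, T]
r2 m[φ8→H] = [T, T]
r2 m[φ8→K] = [T, T]
r2 m[A→φ0] = [T, T]
r2 m[A→φ1] = [T, T]
r2 m[A→φ6] = [T, T]
r2 m[A→φ7] = [T, T]
r2 m[S→φ0] = [T, T]
r2 m[S→φ6] = [T, T]
r2 m[D→φ3] = [T, T]
r2 m[D→φ4] = [F, T]
r2 m[D→φ5] = [F, T]
r2 m[Q→φ1] = [T, F]
r2 m[Q→φ2] = [T, T]
r2 m[Q→φ3] = [T, F]
r2 m[H→φ5] = [T, T]
r2 m[H→φ7] = [F, T]
r2 m[H→φ8] = [F, T]
r2 m[L→φ2] = [T, T]
r2 m[K→φ4] = [T, T]
r2 m[K→φ8] = [T, T]
no fixed point within 2 rounds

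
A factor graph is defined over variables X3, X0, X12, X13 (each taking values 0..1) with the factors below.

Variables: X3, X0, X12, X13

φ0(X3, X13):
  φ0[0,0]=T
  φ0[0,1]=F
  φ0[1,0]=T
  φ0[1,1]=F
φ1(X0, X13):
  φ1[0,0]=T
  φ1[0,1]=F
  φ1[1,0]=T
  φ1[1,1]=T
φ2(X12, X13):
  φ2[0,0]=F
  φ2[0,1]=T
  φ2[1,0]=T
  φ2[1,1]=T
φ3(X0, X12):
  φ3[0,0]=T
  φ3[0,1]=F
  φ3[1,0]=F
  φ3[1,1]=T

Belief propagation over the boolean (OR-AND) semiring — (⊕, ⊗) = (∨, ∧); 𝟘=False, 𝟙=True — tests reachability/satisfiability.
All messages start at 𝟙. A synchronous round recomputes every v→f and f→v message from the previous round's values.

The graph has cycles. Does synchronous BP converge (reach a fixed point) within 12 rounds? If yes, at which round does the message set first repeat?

init: all messages = 𝟙 over 2 values
r1 m[φ0→X3] = [T, T]
r1 m[φ0→X13] = [T, F]
r1 m[φ1→X0] = [T, T]
r1 m[φ1→X13] = [T, T]
r1 m[φ2→X12] = [T, T]
r1 m[φ2→X13] = [T, T]
r1 m[φ3→X0] = [T, T]
r1 m[φ3→X12] = [T, T]
r1 m[X3→φ0] = [T, T]
r1 m[X0→φ1] = [T, T]
r1 m[X0→φ3] = [T, T]
r1 m[X12→φ2] = [T, T]
r1 m[X12→φ3] = [T, T]
r1 m[X13→φ0] = [T, T]
r1 m[X13→φ1] = [T, T]
r1 m[X13→φ2] = [T, T]
r2 m[φ0→X3] = [T, T]
r2 m[φ0→X13] = [T, F]
r2 m[φ1→X0] = [T, T]
r2 m[φ1→X13] = [T, T]
r2 m[φ2→X12] = [T, T]
r2 m[φ2→X13] = [T, T]
r2 m[φ3→X0] = [T, T]
r2 m[φ3→X12] = [T, T]
r2 m[X3→φ0] = [T, T]
r2 m[X0→φ1] = [T, T]
r2 m[X0→φ3] = [T, T]
r2 m[X12→φ2] = [T, T]
r2 m[X12→φ3] = [T, T]
r2 m[X13→φ0] = [T, T]
r2 m[X13→φ1] = [T, F]
r2 m[X13→φ2] = [T, F]
r3 m[φ0→X3] = [T, T]
r3 m[φ0→X13] = [T, F]
r3 m[φ1→X0] = [T, T]
r3 m[φ1→X13] = [T, T]
r3 m[φ2→X12] = [F, T]
r3 m[φ2→X13] = [T, T]
r3 m[φ3→X0] = [T, T]
r3 m[φ3→X12] = [T, T]
r3 m[X3→φ0] = [T, T]
r3 m[X0→φ1] = [T, T]
r3 m[X0→φ3] = [T, T]
r3 m[X12→φ2] = [T, T]
r3 m[X12→φ3] = [T, T]
r3 m[X13→φ0] = [T, T]
r3 m[X13→φ1] = [T, F]
r3 m[X13→φ2] = [T, F]
r4 m[φ0→X3] = [T, T]
r4 m[φ0→X13] = [T, F]
r4 m[φ1→X0] = [T, T]
r4 m[φ1→X13] = [T, T]
r4 m[φ2→X12] = [F, T]
r4 m[φ2→X13] = [T, T]
r4 m[φ3→X0] = [T, T]
r4 m[φ3→X12] = [T, T]
r4 m[X3→φ0] = [T, T]
r4 m[X0→φ1] = [T, T]
r4 m[X0→φ3] = [T, T]
r4 m[X12→φ2] = [T, T]
r4 m[X12→φ3] = [F, T]
r4 m[X13→φ0] = [T, T]
r4 m[X13→φ1] = [T, F]
r4 m[X13→φ2] = [T, F]
r5 m[φ0→X3] = [T, T]
r5 m[φ0→X13] = [T, F]
r5 m[φ1→X0] = [T, T]
r5 m[φ1→X13] = [T, T]
r5 m[φ2→X12] = [F, T]
r5 m[φ2→X13] = [T, T]
r5 m[φ3→X0] = [F, T]
r5 m[φ3→X12] = [T, T]
r5 m[X3→φ0] = [T, T]
r5 m[X0→φ1] = [T, T]
r5 m[X0→φ3] = [T, T]
r5 m[X12→φ2] = [T, T]
r5 m[X12→φ3] = [F, T]
r5 m[X13→φ0] = [T, T]
r5 m[X13→φ1] = [T, F]
r5 m[X13→φ2] = [T, F]
r6 m[φ0→X3] = [T, T]
r6 m[φ0→X13] = [T, F]
r6 m[φ1→X0] = [T, T]
r6 m[φ1→X13] = [T, T]
r6 m[φ2→X12] = [F, T]
r6 m[φ2→X13] = [T, T]
r6 m[φ3→X0] = [F, T]
r6 m[φ3→X12] = [T, T]
r6 m[X3→φ0] = [T, T]
r6 m[X0→φ1] = [F, T]
r6 m[X0→φ3] = [T, T]
r6 m[X12→φ2] = [T, T]
r6 m[X12→φ3] = [F, T]
r6 m[X13→φ0] = [T, T]
r6 m[X13→φ1] = [T, F]
r6 m[X13→φ2] = [T, F]
r7 m[φ0→X3] = [T, T]
r7 m[φ0→X13] = [T, F]
r7 m[φ1→X0] = [T, T]
r7 m[φ1→X13] = [T, T]
r7 m[φ2→X12] = [F, T]
r7 m[φ2→X13] = [T, T]
r7 m[φ3→X0] = [F, T]
r7 m[φ3→X12] = [T, T]
r7 m[X3→φ0] = [T, T]
r7 m[X0→φ1] = [F, T]
r7 m[X0→φ3] = [T, T]
r7 m[X12→φ2] = [T, T]
r7 m[X12→φ3] = [F, T]
r7 m[X13→φ0] = [T, T]
r7 m[X13→φ1] = [T, F]
r7 m[X13→φ2] = [T, F]
fixed point reached at round 7
messages reach a fixed point at round 7

CONVERGED at round 7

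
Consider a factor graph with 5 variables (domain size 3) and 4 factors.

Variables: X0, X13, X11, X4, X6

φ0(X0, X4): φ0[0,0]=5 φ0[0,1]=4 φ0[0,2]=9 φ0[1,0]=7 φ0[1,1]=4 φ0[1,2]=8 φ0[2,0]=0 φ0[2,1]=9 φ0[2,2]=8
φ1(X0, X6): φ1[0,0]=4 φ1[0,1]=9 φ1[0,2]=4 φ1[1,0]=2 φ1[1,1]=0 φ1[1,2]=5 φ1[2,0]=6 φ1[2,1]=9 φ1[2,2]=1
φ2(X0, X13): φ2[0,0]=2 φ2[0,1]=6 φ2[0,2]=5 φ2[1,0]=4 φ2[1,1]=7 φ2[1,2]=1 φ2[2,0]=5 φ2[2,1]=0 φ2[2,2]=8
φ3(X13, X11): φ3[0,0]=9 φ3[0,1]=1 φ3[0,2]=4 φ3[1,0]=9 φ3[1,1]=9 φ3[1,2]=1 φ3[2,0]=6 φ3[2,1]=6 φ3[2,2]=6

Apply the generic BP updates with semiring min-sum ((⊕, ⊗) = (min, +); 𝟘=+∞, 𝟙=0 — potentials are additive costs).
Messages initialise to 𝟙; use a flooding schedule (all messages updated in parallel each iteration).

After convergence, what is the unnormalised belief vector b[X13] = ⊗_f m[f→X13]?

init: all messages = 𝟙 over 3 values
r1 m[φ0→X0] = [4, 4, 0]
r1 m[φ0→X4] = [0, 4, 8]
r1 m[φ1→X0] = [4, 0, 1]
r1 m[φ1→X6] = [2, 0, 1]
r1 m[φ2→X0] = [2, 1, 0]
r1 m[φ2→X13] = [2, 0, 1]
r1 m[φ3→X13] = [1, 1, 6]
r1 m[φ3→X11] = [6, 1, 1]
r1 m[X0→φ0] = [0, 0, 0]
r1 m[X0→φ1] = [0, 0, 0]
r1 m[X0→φ2] = [0, 0, 0]
r1 m[X13→φ2] = [0, 0, 0]
r1 m[X13→φ3] = [0, 0, 0]
r1 m[X11→φ3] = [0, 0, 0]
r1 m[X4→φ0] = [0, 0, 0]
r1 m[X6→φ1] = [0, 0, 0]
r2 m[φ0→X0] = [4, 4, 0]
r2 m[φ0→X4] = [0, 4, 8]
r2 m[φ1→X0] = [4, 0, 1]
r2 m[φ1→X6] = [2, 0, 1]
r2 m[φ2→X0] = [2, 1, 0]
r2 m[φ2→X13] = [2, 0, 1]
r2 m[φ3→X13] = [1, 1, 6]
r2 m[φ3→X11] = [6, 1, 1]
r2 m[X0→φ0] = [6, 1, 1]
r2 m[X0→φ1] = [6, 5, 0]
r2 m[X0→φ2] = [8, 4, 1]
r2 m[X13→φ2] = [1, 1, 6]
r2 m[X13→φ3] = [2, 0, 1]
r2 m[X11→φ3] = [0, 0, 0]
r2 m[X4→φ0] = [0, 0, 0]
r2 m[X6→φ1] = [0, 0, 0]
r3 m[φ0→X0] = [4, 4, 0]
r3 m[φ0→X4] = [1, 5, 9]
r3 m[φ1→X0] = [4, 0, 1]
r3 m[φ1→X6] = [6, 5, 1]
r3 m[φ2→X0] = [3, 5, 1]
r3 m[φ2→X13] = [6, 1, 5]
r3 m[φ3→X13] = [1, 1, 6]
r3 m[φ3→X11] = [7, 3, 1]
r3 m[X0→φ0] = [6, 1, 1]
r3 m[X0→φ1] = [6, 5, 0]
r3 m[X0→φ2] = [8, 4, 1]
r3 m[X13→φ2] = [1, 1, 6]
r3 m[X13→φ3] = [2, 0, 1]
r3 m[X11→φ3] = [0, 0, 0]
r3 m[X4→φ0] = [0, 0, 0]
r3 m[X6→φ1] = [0, 0, 0]
r4 m[φ0→X0] = [4, 4, 0]
r4 m[φ0→X4] = [1, 5, 9]
r4 m[φ1→X0] = [4, 0, 1]
r4 m[φ1→X6] = [6, 5, 1]
r4 m[φ2→X0] = [3, 5, 1]
r4 m[φ2→X13] = [6, 1, 5]
r4 m[φ3→X13] = [1, 1, 6]
r4 m[φ3→X11] = [7, 3, 1]
r4 m[X0→φ0] = [7, 5, 2]
r4 m[X0→φ1] = [7, 9, 1]
r4 m[X0→φ2] = [8, 4, 1]
r4 m[X13→φ2] = [1, 1, 6]
r4 m[X13→φ3] = [6, 1, 5]
r4 m[X11→φ3] = [0, 0, 0]
r4 m[X4→φ0] = [0, 0, 0]
r4 m[X6→φ1] = [0, 0, 0]
r5 m[φ0→X0] = [4, 4, 0]
r5 m[φ0→X4] = [2, 9, 10]
r5 m[φ1→X0] = [4, 0, 1]
r5 m[φ1→X6] = [7, 9, 2]
r5 m[φ2→X0] = [3, 5, 1]
r5 m[φ2→X13] = [6, 1, 5]
r5 m[φ3→X13] = [1, 1, 6]
r5 m[φ3→X11] = [10, 7, 2]
r5 m[X0→φ0] = [7, 5, 2]
r5 m[X0→φ1] = [7, 9, 1]
r5 m[X0→φ2] = [8, 4, 1]
r5 m[X13→φ2] = [1, 1, 6]
r5 m[X13→φ3] = [6, 1, 5]
r5 m[X11→φ3] = [0, 0, 0]
r5 m[X4→φ0] = [0, 0, 0]
r5 m[X6→φ1] = [0, 0, 0]
r6 m[φ0→X0] = [4, 4, 0]
r6 m[φ0→X4] = [2, 9, 10]
r6 m[φ1→X0] = [4, 0, 1]
r6 m[φ1→X6] = [7, 9, 2]
r6 m[φ2→X0] = [3, 5, 1]
r6 m[φ2→X13] = [6, 1, 5]
r6 m[φ3→X13] = [1, 1, 6]
r6 m[φ3→X11] = [10, 7, 2]
r6 m[X0→φ0] = [7, 5, 2]
r6 m[X0→φ1] = [7, 9, 1]
r6 m[X0→φ2] = [8, 4, 1]
r6 m[X13→φ2] = [1, 1, 6]
r6 m[X13→φ3] = [6, 1, 5]
r6 m[X11→φ3] = [0, 0, 0]
r6 m[X4→φ0] = [0, 0, 0]
r6 m[X6→φ1] = [0, 0, 0]
fixed point reached at round 6
b[X13] = ⊗ incoming = [7, 2, 11]

b[X13] = [7, 2, 11]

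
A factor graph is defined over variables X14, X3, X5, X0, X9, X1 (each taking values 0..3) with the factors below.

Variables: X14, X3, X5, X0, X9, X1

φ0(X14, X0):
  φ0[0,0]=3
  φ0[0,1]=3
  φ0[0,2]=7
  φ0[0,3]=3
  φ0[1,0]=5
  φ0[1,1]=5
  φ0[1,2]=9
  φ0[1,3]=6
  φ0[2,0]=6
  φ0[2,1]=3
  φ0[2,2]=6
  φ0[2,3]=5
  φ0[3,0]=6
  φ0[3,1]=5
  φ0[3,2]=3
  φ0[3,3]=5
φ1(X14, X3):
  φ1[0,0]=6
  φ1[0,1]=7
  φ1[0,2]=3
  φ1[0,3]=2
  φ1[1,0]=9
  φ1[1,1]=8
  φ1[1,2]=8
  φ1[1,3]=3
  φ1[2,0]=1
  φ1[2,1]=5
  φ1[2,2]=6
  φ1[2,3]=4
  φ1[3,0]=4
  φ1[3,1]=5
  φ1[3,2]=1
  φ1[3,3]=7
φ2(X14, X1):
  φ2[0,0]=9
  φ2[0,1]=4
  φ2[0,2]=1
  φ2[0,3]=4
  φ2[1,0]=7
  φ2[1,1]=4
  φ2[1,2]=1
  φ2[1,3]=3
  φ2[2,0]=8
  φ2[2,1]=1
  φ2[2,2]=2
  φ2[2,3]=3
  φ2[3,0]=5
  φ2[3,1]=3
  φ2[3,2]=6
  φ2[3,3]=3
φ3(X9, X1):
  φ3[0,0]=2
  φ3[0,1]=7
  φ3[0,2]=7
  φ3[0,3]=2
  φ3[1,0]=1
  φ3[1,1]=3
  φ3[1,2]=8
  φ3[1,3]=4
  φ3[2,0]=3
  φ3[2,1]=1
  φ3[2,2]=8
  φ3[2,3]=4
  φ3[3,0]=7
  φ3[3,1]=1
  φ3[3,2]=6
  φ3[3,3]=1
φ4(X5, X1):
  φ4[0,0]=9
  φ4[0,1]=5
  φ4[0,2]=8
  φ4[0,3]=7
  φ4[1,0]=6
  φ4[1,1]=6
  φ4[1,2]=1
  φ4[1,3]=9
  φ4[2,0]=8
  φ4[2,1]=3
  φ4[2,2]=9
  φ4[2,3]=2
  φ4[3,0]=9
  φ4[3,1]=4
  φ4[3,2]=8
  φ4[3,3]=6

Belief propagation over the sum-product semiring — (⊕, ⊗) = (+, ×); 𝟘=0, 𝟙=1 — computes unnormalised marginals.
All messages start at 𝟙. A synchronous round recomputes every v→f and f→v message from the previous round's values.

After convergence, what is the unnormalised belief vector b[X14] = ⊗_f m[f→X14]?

init: all messages = 𝟙 over 4 values
r1 m[φ0→X14] = [16, 25, 20, 19]
r1 m[φ0→X0] = [20, 16, 25, 19]
r1 m[φ1→X14] = [18, 28, 16, 17]
r1 m[φ1→X3] = [20, 25, 18, 16]
r1 m[φ2→X14] = [18, 15, 14, 17]
r1 m[φ2→X1] = [29, 12, 10, 13]
r1 m[φ3→X9] = [18, 16, 16, 15]
r1 m[φ3→X1] = [13, 12, 29, 11]
r1 m[φ4→X5] = [29, 22, 22, 27]
r1 m[φ4→X1] = [32, 18, 26, 24]
r1 m[X14→φ0] = [1, 1, 1, 1]
r1 m[X14→φ1] = [1, 1, 1, 1]
r1 m[X14→φ2] = [1, 1, 1, 1]
r1 m[X3→φ1] = [1, 1, 1, 1]
r1 m[X5→φ4] = [1, 1, 1, 1]
r1 m[X0→φ0] = [1, 1, 1, 1]
r1 m[X9→φ3] = [1, 1, 1, 1]
r1 m[X1→φ2] = [1, 1, 1, 1]
r1 m[X1→φ3] = [1, 1, 1, 1]
r1 m[X1→φ4] = [1, 1, 1, 1]
r2 m[φ0→X14] = [16, 25, 20, 19]
r2 m[φ0→X0] = [20, 16, 25, 19]
r2 m[φ1→X14] = [18, 28, 16, 17]
r2 m[φ1→X3] = [20, 25, 18, 16]
r2 m[φ2→X14] = [18, 15, 14, 17]
r2 m[φ2→X1] = [29, 12, 10, 13]
r2 m[φ3→X9] = [18, 16, 16, 15]
r2 m[φ3→X1] = [13, 12, 29, 11]
r2 m[φ4→X5] = [29, 22, 22, 27]
r2 m[φ4→X1] = [32, 18, 26, 24]
r2 m[X14→φ0] = [324, 420, 224, 289]
r2 m[X14→φ1] = [288, 375, 280, 323]
r2 m[X14→φ2] = [288, 700, 320, 323]
r2 m[X3→φ1] = [1, 1, 1, 1]
r2 m[X5→φ4] = [1, 1, 1, 1]
r2 m[X0→φ0] = [1, 1, 1, 1]
r2 m[X9→φ3] = [1, 1, 1, 1]
r2 m[X1→φ2] = [416, 216, 754, 264]
r2 m[X1→φ3] = [928, 216, 260, 312]
r2 m[X1→φ4] = [377, 144, 290, 143]
r3 m[φ0→X14] = [16, 25, 20, 19]
r3 m[φ0→X0] = [6150, 5189, 8259, 6057]
r3 m[φ1→X14] = [18, 28, 16, 17]
r3 m[φ1→X3] = [6675, 8031, 5867, 5082]
r3 m[φ2→X14] = [6418, 5322, 5844, 8044]
r3 m[φ2→X1] = [11667, 5241, 3566, 5181]
r3 m[φ3→X9] = [5812, 4904, 6328, 8584]
r3 m[φ3→X1] = [13, 12, 29, 11]
r3 m[φ4→X5] = [7434, 4703, 6344, 7147]
r3 m[φ4→X1] = [32, 18, 26, 24]
r3 m[X14→φ0] = [324, 420, 224, 289]
r3 m[X14→φ1] = [288, 375, 280, 323]
r3 m[X14→φ2] = [288, 700, 320, 323]
r3 m[X3→φ1] = [1, 1, 1, 1]
r3 m[X5→φ4] = [1, 1, 1, 1]
r3 m[X0→φ0] = [1, 1, 1, 1]
r3 m[X9→φ3] = [1, 1, 1, 1]
r3 m[X1→φ2] = [416, 216, 754, 264]
r3 m[X1→φ3] = [928, 216, 260, 312]
r3 m[X1→φ4] = [377, 144, 290, 143]
r4 m[φ0→X14] = [16, 25, 20, 19]
r4 m[φ0→X0] = [6150, 5189, 8259, 6057]
r4 m[φ1→X14] = [18, 28, 16, 17]
r4 m[φ1→X3] = [6675, 8031, 5867, 5082]
r4 m[φ2→X14] = [6418, 5322, 5844, 8044]
r4 m[φ2→X1] = [11667, 5241, 3566, 5181]
r4 m[φ3→X9] = [5812, 4904, 6328, 8584]
r4 m[φ3→X1] = [13, 12, 29, 11]
r4 m[φ4→X5] = [7434, 4703, 6344, 7147]
r4 m[φ4→X1] = [32, 18, 26, 24]
r4 m[X14→φ0] = [115524, 149016, 93504, 136748]
r4 m[X14→φ1] = [102688, 133050, 116880, 152836]
r4 m[X14→φ2] = [288, 700, 320, 323]
r4 m[X3→φ1] = [1, 1, 1, 1]
r4 m[X5→φ4] = [1, 1, 1, 1]
r4 m[X0→φ0] = [1, 1, 1, 1]
r4 m[X9→φ3] = [1, 1, 1, 1]
r4 m[X1→φ2] = [416, 216, 754, 264]
r4 m[X1→φ3] = [373344, 94338, 92716, 124344]
r4 m[X1→φ4] = [151671, 62892, 103414, 56991]
r5 m[φ0→X14] = [16, 25, 20, 19]
r5 m[φ0→X0] = [2473164, 2055904, 3121080, 2391928]
r5 m[φ1→X14] = [18, 28, 16, 17]
r5 m[φ1→X3] = [2541802, 3131796, 2226580, 2141898]
r5 m[φ2→X14] = [6418, 5322, 5844, 8044]
r5 m[φ2→X1] = [11667, 5241, 3566, 5181]
r5 m[φ3→X9] = [2304754, 1895462, 2453474, 3388386]
r5 m[φ3→X1] = [13, 12, 29, 11]
r5 m[φ4→X5] = [2905748, 1903711, 2446752, 2785865]
r5 m[φ4→X1] = [32, 18, 26, 24]
r5 m[X14→φ0] = [115524, 149016, 93504, 136748]
r5 m[X14→φ1] = [102688, 133050, 116880, 152836]
r5 m[X14→φ2] = [288, 700, 320, 323]
r5 m[X3→φ1] = [1, 1, 1, 1]
r5 m[X5→φ4] = [1, 1, 1, 1]
r5 m[X0→φ0] = [1, 1, 1, 1]
r5 m[X9→φ3] = [1, 1, 1, 1]
r5 m[X1→φ2] = [416, 216, 754, 264]
r5 m[X1→φ3] = [373344, 94338, 92716, 124344]
r5 m[X1→φ4] = [151671, 62892, 103414, 56991]
r6 m[φ0→X14] = [16, 25, 20, 19]
r6 m[φ0→X0] = [2473164, 2055904, 3121080, 2391928]
r6 m[φ1→X14] = [18, 28, 16, 17]
r6 m[φ1→X3] = [2541802, 3131796, 2226580, 2141898]
r6 m[φ2→X14] = [6418, 5322, 5844, 8044]
r6 m[φ2→X1] = [11667, 5241, 3566, 5181]
r6 m[φ3→X9] = [2304754, 1895462, 2453474, 3388386]
r6 m[φ3→X1] = [13, 12, 29, 11]
r6 m[φ4→X5] = [2905748, 1903711, 2446752, 2785865]
r6 m[φ4→X1] = [32, 18, 26, 24]
r6 m[X14→φ0] = [115524, 149016, 93504, 136748]
r6 m[X14→φ1] = [102688, 133050, 116880, 152836]
r6 m[X14→φ2] = [288, 700, 320, 323]
r6 m[X3→φ1] = [1, 1, 1, 1]
r6 m[X5→φ4] = [1, 1, 1, 1]
r6 m[X0→φ0] = [1, 1, 1, 1]
r6 m[X9→φ3] = [1, 1, 1, 1]
r6 m[X1→φ2] = [416, 216, 754, 264]
r6 m[X1→φ3] = [373344, 94338, 92716, 124344]
r6 m[X1→φ4] = [151671, 62892, 103414, 56991]
fixed point reached at round 6
b[X14] = ⊗ incoming = [1848384, 3725400, 1870080, 2598212]

b[X14] = [1848384, 3725400, 1870080, 2598212]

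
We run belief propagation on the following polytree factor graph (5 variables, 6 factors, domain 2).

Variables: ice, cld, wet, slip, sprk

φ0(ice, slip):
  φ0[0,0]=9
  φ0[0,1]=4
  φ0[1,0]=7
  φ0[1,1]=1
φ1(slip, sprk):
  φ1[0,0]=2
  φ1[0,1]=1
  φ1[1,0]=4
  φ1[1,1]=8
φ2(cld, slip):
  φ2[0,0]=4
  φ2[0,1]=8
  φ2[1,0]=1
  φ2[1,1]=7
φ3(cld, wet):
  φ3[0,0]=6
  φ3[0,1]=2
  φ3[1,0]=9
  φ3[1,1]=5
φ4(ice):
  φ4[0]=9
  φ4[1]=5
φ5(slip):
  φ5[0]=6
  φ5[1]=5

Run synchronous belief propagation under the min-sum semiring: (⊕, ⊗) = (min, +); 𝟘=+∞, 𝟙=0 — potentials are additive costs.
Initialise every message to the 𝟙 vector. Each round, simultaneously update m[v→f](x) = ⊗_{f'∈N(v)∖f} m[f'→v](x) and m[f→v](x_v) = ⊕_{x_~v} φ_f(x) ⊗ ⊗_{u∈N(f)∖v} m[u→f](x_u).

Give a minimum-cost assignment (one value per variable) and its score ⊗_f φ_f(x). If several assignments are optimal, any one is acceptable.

assignment: (ice=1, cld=0, wet=1, slip=0, sprk=1); score = 25

init: all messages = 𝟙 over 2 values
r1 m[φ0→ice] = [4, 1]
r1 m[φ0→slip] = [7, 1]
r1 m[φ1→slip] = [1, 4]
r1 m[φ1→sprk] = [2, 1]
r1 m[φ2→cld] = [4, 1]
r1 m[φ2→slip] = [1, 7]
r1 m[φ3→cld] = [2, 5]
r1 m[φ3→wet] = [6, 2]
r1 m[φ4→ice] = [9, 5]
r1 m[φ5→slip] = [6, 5]
r1 m[ice→φ0] = [0, 0]
r1 m[ice→φ4] = [0, 0]
r1 m[cld→φ2] = [0, 0]
r1 m[cld→φ3] = [0, 0]
r1 m[wet→φ3] = [0, 0]
r1 m[slip→φ0] = [0, 0]
r1 m[slip→φ1] = [0, 0]
r1 m[slip→φ2] = [0, 0]
r1 m[slip→φ5] = [0, 0]
r1 m[sprk→φ1] = [0, 0]
r2 m[φ0→ice] = [4, 1]
r2 m[φ0→slip] = [7, 1]
r2 m[φ1→slip] = [1, 4]
r2 m[φ1→sprk] = [2, 1]
r2 m[φ2→cld] = [4, 1]
r2 m[φ2→slip] = [1, 7]
r2 m[φ3→cld] = [2, 5]
r2 m[φ3→wet] = [6, 2]
r2 m[φ4→ice] = [9, 5]
r2 m[φ5→slip] = [6, 5]
r2 m[ice→φ0] = [9, 5]
r2 m[ice→φ4] = [4, 1]
r2 m[cld→φ2] = [2, 5]
r2 m[cld→φ3] = [4, 1]
r2 m[wet→φ3] = [0, 0]
r2 m[slip→φ0] = [8, 16]
r2 m[slip→φ1] = [14, 13]
r2 m[slip→φ2] = [14, 10]
r2 m[slip→φ5] = [9, 12]
r2 m[sprk→φ1] = [0, 0]
r3 m[φ0→ice] = [17, 15]
r3 m[φ0→slip] = [12, 6]
r3 m[φ1→slip] = [1, 4]
r3 m[φ1→sprk] = [16, 15]
r3 m[φ2→cld] = [18, 15]
r3 m[φ2→slip] = [6, 10]
r3 m[φ3→cld] = [2, 5]
r3 m[φ3→wet] = [10, 6]
r3 m[φ4→ice] = [9, 5]
r3 m[φ5→slip] = [6, 5]
r3 m[ice→φ0] = [9, 5]
r3 m[ice→φ4] = [4, 1]
r3 m[cld→φ2] = [2, 5]
r3 m[cld→φ3] = [4, 1]
r3 m[wet→φ3] = [0, 0]
r3 m[slip→φ0] = [8, 16]
r3 m[slip→φ1] = [14, 13]
r3 m[slip→φ2] = [14, 10]
r3 m[slip→φ5] = [9, 12]
r3 m[sprk→φ1] = [0, 0]
r4 m[φ0→ice] = [17, 15]
r4 m[φ0→slip] = [12, 6]
r4 m[φ1→slip] = [1, 4]
r4 m[φ1→sprk] = [16, 15]
r4 m[φ2→cld] = [18, 15]
r4 m[φ2→slip] = [6, 10]
r4 m[φ3→cld] = [2, 5]
r4 m[φ3→wet] = [10, 6]
r4 m[φ4→ice] = [9, 5]
r4 m[φ5→slip] = [6, 5]
r4 m[ice→φ0] = [9, 5]
r4 m[ice→φ4] = [17, 15]
r4 m[cld→φ2] = [2, 5]
r4 m[cld→φ3] = [18, 15]
r4 m[wet→φ3] = [0, 0]
r4 m[slip→φ0] = [13, 19]
r4 m[slip→φ1] = [24, 21]
r4 m[slip→φ2] = [19, 15]
r4 m[slip→φ5] = [19, 20]
r4 m[sprk→φ1] = [0, 0]
r5 m[φ0→ice] = [22, 20]
r5 m[φ0→slip] = [12, 6]
r5 m[φ1→slip] = [1, 4]
r5 m[φ1→sprk] = [25, 25]
r5 m[φ2→cld] = [23, 20]
r5 m[φ2→slip] = [6, 10]
r5 m[φ3→cld] = [2, 5]
r5 m[φ3→wet] = [24, 20]
r5 m[φ4→ice] = [9, 5]
r5 m[φ5→slip] = [6, 5]
r5 m[ice→φ0] = [9, 5]
r5 m[ice→φ4] = [17, 15]
r5 m[cld→φ2] = [2, 5]
r5 m[cld→φ3] = [18, 15]
r5 m[wet→φ3] = [0, 0]
r5 m[slip→φ0] = [13, 19]
r5 m[slip→φ1] = [24, 21]
r5 m[slip→φ2] = [19, 15]
r5 m[slip→φ5] = [19, 20]
r5 m[sprk→φ1] = [0, 0]
r6 m[φ0→ice] = [22, 20]
r6 m[φ0→slip] = [12, 6]
r6 m[φ1→slip] = [1, 4]
r6 m[φ1→sprk] = [25, 25]
r6 m[φ2→cld] = [23, 20]
r6 m[φ2→slip] = [6, 10]
r6 m[φ3→cld] = [2, 5]
r6 m[φ3→wet] = [24, 20]
r6 m[φ4→ice] = [9, 5]
r6 m[φ5→slip] = [6, 5]
r6 m[ice→φ0] = [9, 5]
r6 m[ice→φ4] = [22, 20]
r6 m[cld→φ2] = [2, 5]
r6 m[cld→φ3] = [23, 20]
r6 m[wet→φ3] = [0, 0]
r6 m[slip→φ0] = [13, 19]
r6 m[slip→φ1] = [24, 21]
r6 m[slip→φ2] = [19, 15]
r6 m[slip→φ5] = [19, 20]
r6 m[sprk→φ1] = [0, 0]
r7 m[φ0→ice] = [22, 20]
r7 m[φ0→slip] = [12, 6]
r7 m[φ1→slip] = [1, 4]
r7 m[φ1→sprk] = [25, 25]
r7 m[φ2→cld] = [23, 20]
r7 m[φ2→slip] = [6, 10]
r7 m[φ3→cld] = [2, 5]
r7 m[φ3→wet] = [29, 25]
r7 m[φ4→ice] = [9, 5]
r7 m[φ5→slip] = [6, 5]
r7 m[ice→φ0] = [9, 5]
r7 m[ice→φ4] = [22, 20]
r7 m[cld→φ2] = [2, 5]
r7 m[cld→φ3] = [23, 20]
r7 m[wet→φ3] = [0, 0]
r7 m[slip→φ0] = [13, 19]
r7 m[slip→φ1] = [24, 21]
r7 m[slip→φ2] = [19, 15]
r7 m[slip→φ5] = [19, 20]
r7 m[sprk→φ1] = [0, 0]
r8 m[φ0→ice] = [22, 20]
r8 m[φ0→slip] = [12, 6]
r8 m[φ1→slip] = [1, 4]
r8 m[φ1→sprk] = [25, 25]
r8 m[φ2→cld] = [23, 20]
r8 m[φ2→slip] = [6, 10]
r8 m[φ3→cld] = [2, 5]
r8 m[φ3→wet] = [29, 25]
r8 m[φ4→ice] = [9, 5]
r8 m[φ5→slip] = [6, 5]
r8 m[ice→φ0] = [9, 5]
r8 m[ice→φ4] = [22, 20]
r8 m[cld→φ2] = [2, 5]
r8 m[cld→φ3] = [23, 20]
r8 m[wet→φ3] = [0, 0]
r8 m[slip→φ0] = [13, 19]
r8 m[slip→φ1] = [24, 21]
r8 m[slip→φ2] = [19, 15]
r8 m[slip→φ5] = [19, 20]
r8 m[sprk→φ1] = [0, 0]
fixed point reached at round 8
traceback from ice: (ice=1, cld=0, wet=1, slip=0, sprk=1), score=25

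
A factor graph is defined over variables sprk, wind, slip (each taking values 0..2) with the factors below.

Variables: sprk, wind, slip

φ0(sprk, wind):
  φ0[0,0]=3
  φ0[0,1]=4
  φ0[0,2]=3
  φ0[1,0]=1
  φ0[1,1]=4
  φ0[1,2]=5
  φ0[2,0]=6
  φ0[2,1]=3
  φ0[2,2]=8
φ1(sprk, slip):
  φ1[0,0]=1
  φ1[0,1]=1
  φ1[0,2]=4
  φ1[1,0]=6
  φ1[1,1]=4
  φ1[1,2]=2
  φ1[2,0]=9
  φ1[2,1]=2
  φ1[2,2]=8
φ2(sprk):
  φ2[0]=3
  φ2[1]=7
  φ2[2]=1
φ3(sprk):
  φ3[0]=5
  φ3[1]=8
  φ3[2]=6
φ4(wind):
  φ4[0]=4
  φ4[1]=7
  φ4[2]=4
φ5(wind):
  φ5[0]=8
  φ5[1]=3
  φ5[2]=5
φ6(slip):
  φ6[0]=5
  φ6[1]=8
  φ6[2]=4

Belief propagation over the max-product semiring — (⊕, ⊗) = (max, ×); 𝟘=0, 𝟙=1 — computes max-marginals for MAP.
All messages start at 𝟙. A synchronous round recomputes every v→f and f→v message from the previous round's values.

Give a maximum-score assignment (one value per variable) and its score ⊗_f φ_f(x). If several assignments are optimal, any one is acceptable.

assignment: (sprk=1, wind=2, slip=1); score = 179200

init: all messages = 𝟙 over 3 values
r1 m[φ0→sprk] = [4, 5, 8]
r1 m[φ0→wind] = [6, 4, 8]
r1 m[φ1→sprk] = [4, 6, 9]
r1 m[φ1→slip] = [9, 4, 8]
r1 m[φ2→sprk] = [3, 7, 1]
r1 m[φ3→sprk] = [5, 8, 6]
r1 m[φ4→wind] = [4, 7, 4]
r1 m[φ5→wind] = [8, 3, 5]
r1 m[φ6→slip] = [5, 8, 4]
r1 m[sprk→φ0] = [1, 1, 1]
r1 m[sprk→φ1] = [1, 1, 1]
r1 m[sprk→φ2] = [1, 1, 1]
r1 m[sprk→φ3] = [1, 1, 1]
r1 m[wind→φ0] = [1, 1, 1]
r1 m[wind→φ4] = [1, 1, 1]
r1 m[wind→φ5] = [1, 1, 1]
r1 m[slip→φ1] = [1, 1, 1]
r1 m[slip→φ6] = [1, 1, 1]
r2 m[φ0→sprk] = [4, 5, 8]
r2 m[φ0→wind] = [6, 4, 8]
r2 m[φ1→sprk] = [4, 6, 9]
r2 m[φ1→slip] = [9, 4, 8]
r2 m[φ2→sprk] = [3, 7, 1]
r2 m[φ3→sprk] = [5, 8, 6]
r2 m[φ4→wind] = [4, 7, 4]
r2 m[φ5→wind] = [8, 3, 5]
r2 m[φ6→slip] = [5, 8, 4]
r2 m[sprk→φ0] = [60, 336, 54]
r2 m[sprk→φ1] = [60, 280, 48]
r2 m[sprk→φ2] = [80, 240, 432]
r2 m[sprk→φ3] = [48, 210, 72]
r2 m[wind→φ0] = [32, 21, 20]
r2 m[wind→φ4] = [48, 12, 40]
r2 m[wind→φ5] = [24, 28, 32]
r2 m[slip→φ1] = [5, 8, 4]
r2 m[slip→φ6] = [9, 4, 8]
r3 m[φ0→sprk] = [96, 100, 192]
r3 m[φ0→wind] = [336, 1344, 1680]
r3 m[φ1→sprk] = [16, 32, 45]
r3 m[φ1→slip] = [1680, 1120, 560]
r3 m[φ2→sprk] = [3, 7, 1]
r3 m[φ3→sprk] = [5, 8, 6]
r3 m[φ4→wind] = [4, 7, 4]
r3 m[φ5→wind] = [8, 3, 5]
r3 m[φ6→slip] = [5, 8, 4]
r3 m[sprk→φ0] = [60, 336, 54]
r3 m[sprk→φ1] = [60, 280, 48]
r3 m[sprk→φ2] = [80, 240, 432]
r3 m[sprk→φ3] = [48, 210, 72]
r3 m[wind→φ0] = [32, 21, 20]
r3 m[wind→φ4] = [48, 12, 40]
r3 m[wind→φ5] = [24, 28, 32]
r3 m[slip→φ1] = [5, 8, 4]
r3 m[slip→φ6] = [9, 4, 8]
r4 m[φ0→sprk] = [96, 100, 192]
r4 m[φ0→wind] = [336, 1344, 1680]
r4 m[φ1→sprk] = [16, 32, 45]
r4 m[φ1→slip] = [1680, 1120, 560]
r4 m[φ2→sprk] = [3, 7, 1]
r4 m[φ3→sprk] = [5, 8, 6]
r4 m[φ4→wind] = [4, 7, 4]
r4 m[φ5→wind] = [8, 3, 5]
r4 m[φ6→slip] = [5, 8, 4]
r4 m[sprk→φ0] = [240, 1792, 270]
r4 m[sprk→φ1] = [1440, 5600, 1152]
r4 m[sprk→φ2] = [7680, 25600, 51840]
r4 m[sprk→φ3] = [4608, 22400, 8640]
r4 m[wind→φ0] = [32, 21, 20]
r4 m[wind→φ4] = [2688, 4032, 8400]
r4 m[wind→φ5] = [1344, 9408, 6720]
r4 m[slip→φ1] = [5, 8, 4]
r4 m[slip→φ6] = [1680, 1120, 560]
r5 m[φ0→sprk] = [96, 100, 192]
r5 m[φ0→wind] = [1792, 7168, 8960]
r5 m[φ1→sprk] = [16, 32, 45]
r5 m[φ1→slip] = [33600, 22400, 11200]
r5 m[φ2→sprk] = [3, 7, 1]
r5 m[φ3→sprk] = [5, 8, 6]
r5 m[φ4→wind] = [4, 7, 4]
r5 m[φ5→wind] = [8, 3, 5]
r5 m[φ6→slip] = [5, 8, 4]
r5 m[sprk→φ0] = [240, 1792, 270]
r5 m[sprk→φ1] = [1440, 5600, 1152]
r5 m[sprk→φ2] = [7680, 25600, 51840]
r5 m[sprk→φ3] = [4608, 22400, 8640]
r5 m[wind→φ0] = [32, 21, 20]
r5 m[wind→φ4] = [2688, 4032, 8400]
r5 m[wind→φ5] = [1344, 9408, 6720]
r5 m[slip→φ1] = [5, 8, 4]
r5 m[slip→φ6] = [1680, 1120, 560]
r6 m[φ0→sprk] = [96, 100, 192]
r6 m[φ0→wind] = [1792, 7168, 8960]
r6 m[φ1→sprk] = [16, 32, 45]
r6 m[φ1→slip] = [33600, 22400, 11200]
r6 m[φ2→sprk] = [3, 7, 1]
r6 m[φ3→sprk] = [5, 8, 6]
r6 m[φ4→wind] = [4, 7, 4]
r6 m[φ5→wind] = [8, 3, 5]
r6 m[φ6→slip] = [5, 8, 4]
r6 m[sprk→φ0] = [240, 1792, 270]
r6 m[sprk→φ1] = [1440, 5600, 1152]
r6 m[sprk→φ2] = [7680, 25600, 51840]
r6 m[sprk→φ3] = [4608, 22400, 8640]
r6 m[wind→φ0] = [32, 21, 20]
r6 m[wind→φ4] = [14336, 21504, 44800]
r6 m[wind→φ5] = [7168, 50176, 35840]
r6 m[slip→φ1] = [5, 8, 4]
r6 m[slip→φ6] = [33600, 22400, 11200]
r7 m[φ0→sprk] = [96, 100, 192]
r7 m[φ0→wind] = [1792, 7168, 8960]
r7 m[φ1→sprk] = [16, 32, 45]
r7 m[φ1→slip] = [33600, 22400, 11200]
r7 m[φ2→sprk] = [3, 7, 1]
r7 m[φ3→sprk] = [5, 8, 6]
r7 m[φ4→wind] = [4, 7, 4]
r7 m[φ5→wind] = [8, 3, 5]
r7 m[φ6→slip] = [5, 8, 4]
r7 m[sprk→φ0] = [240, 1792, 270]
r7 m[sprk→φ1] = [1440, 5600, 1152]
r7 m[sprk→φ2] = [7680, 25600, 51840]
r7 m[sprk→φ3] = [4608, 22400, 8640]
r7 m[wind→φ0] = [32, 21, 20]
r7 m[wind→φ4] = [14336, 21504, 44800]
r7 m[wind→φ5] = [7168, 50176, 35840]
r7 m[slip→φ1] = [5, 8, 4]
r7 m[slip→φ6] = [33600, 22400, 11200]
fixed point reached at round 7
traceback from sprk: (sprk=1, wind=2, slip=1), score=179200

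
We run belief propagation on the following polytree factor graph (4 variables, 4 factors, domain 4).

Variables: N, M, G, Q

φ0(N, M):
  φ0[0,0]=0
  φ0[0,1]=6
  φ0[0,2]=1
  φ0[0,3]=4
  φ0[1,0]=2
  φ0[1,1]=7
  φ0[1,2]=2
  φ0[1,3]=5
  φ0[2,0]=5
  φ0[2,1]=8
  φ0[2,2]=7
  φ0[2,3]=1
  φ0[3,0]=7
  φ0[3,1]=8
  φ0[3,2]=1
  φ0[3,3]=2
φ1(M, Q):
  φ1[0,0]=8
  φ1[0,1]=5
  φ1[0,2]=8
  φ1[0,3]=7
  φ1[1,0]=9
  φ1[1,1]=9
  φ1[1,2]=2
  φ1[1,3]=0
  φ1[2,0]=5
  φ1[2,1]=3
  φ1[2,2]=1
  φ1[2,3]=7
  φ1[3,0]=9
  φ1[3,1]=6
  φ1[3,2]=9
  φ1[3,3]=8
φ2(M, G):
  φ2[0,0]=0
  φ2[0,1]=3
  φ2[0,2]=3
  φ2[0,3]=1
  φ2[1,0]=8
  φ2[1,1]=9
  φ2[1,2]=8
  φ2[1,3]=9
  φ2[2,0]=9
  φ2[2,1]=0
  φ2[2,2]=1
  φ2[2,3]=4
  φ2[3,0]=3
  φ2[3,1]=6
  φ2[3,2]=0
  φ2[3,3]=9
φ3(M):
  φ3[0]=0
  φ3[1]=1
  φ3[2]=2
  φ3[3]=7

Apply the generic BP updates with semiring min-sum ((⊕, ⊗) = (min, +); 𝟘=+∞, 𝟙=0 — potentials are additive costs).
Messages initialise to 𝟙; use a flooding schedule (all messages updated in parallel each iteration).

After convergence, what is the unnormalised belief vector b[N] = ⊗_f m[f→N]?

init: all messages = 𝟙 over 4 values
r1 m[φ0→N] = [0, 2, 1, 1]
r1 m[φ0→M] = [0, 6, 1, 1]
r1 m[φ1→M] = [5, 0, 1, 6]
r1 m[φ1→Q] = [5, 3, 1, 0]
r1 m[φ2→M] = [0, 8, 0, 0]
r1 m[φ2→G] = [0, 0, 0, 1]
r1 m[φ3→M] = [0, 1, 2, 7]
r1 m[N→φ0] = [0, 0, 0, 0]
r1 m[M→φ0] = [0, 0, 0, 0]
r1 m[M→φ1] = [0, 0, 0, 0]
r1 m[M→φ2] = [0, 0, 0, 0]
r1 m[M→φ3] = [0, 0, 0, 0]
r1 m[G→φ2] = [0, 0, 0, 0]
r1 m[Q→φ1] = [0, 0, 0, 0]
r2 m[φ0→N] = [0, 2, 1, 1]
r2 m[φ0→M] = [0, 6, 1, 1]
r2 m[φ1→M] = [5, 0, 1, 6]
r2 m[φ1→Q] = [5, 3, 1, 0]
r2 m[φ2→M] = [0, 8, 0, 0]
r2 m[φ2→G] = [0, 0, 0, 1]
r2 m[φ3→M] = [0, 1, 2, 7]
r2 m[N→φ0] = [0, 0, 0, 0]
r2 m[M→φ0] = [5, 9, 3, 13]
r2 m[M→φ1] = [0, 15, 3, 8]
r2 m[M→φ2] = [5, 7, 4, 14]
r2 m[M→φ3] = [5, 14, 2, 7]
r2 m[G→φ2] = [0, 0, 0, 0]
r2 m[Q→φ1] = [0, 0, 0, 0]
r3 m[φ0→N] = [4, 5, 10, 4]
r3 m[φ0→M] = [0, 6, 1, 1]
r3 m[φ1→M] = [5, 0, 1, 6]
r3 m[φ1→Q] = [8, 5, 4, 7]
r3 m[φ2→M] = [0, 8, 0, 0]
r3 m[φ2→G] = [5, 4, 5, 6]
r3 m[φ3→M] = [0, 1, 2, 7]
r3 m[N→φ0] = [0, 0, 0, 0]
r3 m[M→φ0] = [5, 9, 3, 13]
r3 m[M→φ1] = [0, 15, 3, 8]
r3 m[M→φ2] = [5, 7, 4, 14]
r3 m[M→φ3] = [5, 14, 2, 7]
r3 m[G→φ2] = [0, 0, 0, 0]
r3 m[Q→φ1] = [0, 0, 0, 0]
r4 m[φ0→N] = [4, 5, 10, 4]
r4 m[φ0→M] = [0, 6, 1, 1]
r4 m[φ1→M] = [5, 0, 1, 6]
r4 m[φ1→Q] = [8, 5, 4, 7]
r4 m[φ2→M] = [0, 8, 0, 0]
r4 m[φ2→G] = [5, 4, 5, 6]
r4 m[φ3→M] = [0, 1, 2, 7]
r4 m[N→φ0] = [0, 0, 0, 0]
r4 m[M→φ0] = [5, 9, 3, 13]
r4 m[M→φ1] = [0, 15, 3, 8]
r4 m[M→φ2] = [5, 7, 4, 14]
r4 m[M→φ3] = [5, 14, 2, 7]
r4 m[G→φ2] = [0, 0, 0, 0]
r4 m[Q→φ1] = [0, 0, 0, 0]
fixed point reached at round 4
b[N] = ⊗ incoming = [4, 5, 10, 4]

b[N] = [4, 5, 10, 4]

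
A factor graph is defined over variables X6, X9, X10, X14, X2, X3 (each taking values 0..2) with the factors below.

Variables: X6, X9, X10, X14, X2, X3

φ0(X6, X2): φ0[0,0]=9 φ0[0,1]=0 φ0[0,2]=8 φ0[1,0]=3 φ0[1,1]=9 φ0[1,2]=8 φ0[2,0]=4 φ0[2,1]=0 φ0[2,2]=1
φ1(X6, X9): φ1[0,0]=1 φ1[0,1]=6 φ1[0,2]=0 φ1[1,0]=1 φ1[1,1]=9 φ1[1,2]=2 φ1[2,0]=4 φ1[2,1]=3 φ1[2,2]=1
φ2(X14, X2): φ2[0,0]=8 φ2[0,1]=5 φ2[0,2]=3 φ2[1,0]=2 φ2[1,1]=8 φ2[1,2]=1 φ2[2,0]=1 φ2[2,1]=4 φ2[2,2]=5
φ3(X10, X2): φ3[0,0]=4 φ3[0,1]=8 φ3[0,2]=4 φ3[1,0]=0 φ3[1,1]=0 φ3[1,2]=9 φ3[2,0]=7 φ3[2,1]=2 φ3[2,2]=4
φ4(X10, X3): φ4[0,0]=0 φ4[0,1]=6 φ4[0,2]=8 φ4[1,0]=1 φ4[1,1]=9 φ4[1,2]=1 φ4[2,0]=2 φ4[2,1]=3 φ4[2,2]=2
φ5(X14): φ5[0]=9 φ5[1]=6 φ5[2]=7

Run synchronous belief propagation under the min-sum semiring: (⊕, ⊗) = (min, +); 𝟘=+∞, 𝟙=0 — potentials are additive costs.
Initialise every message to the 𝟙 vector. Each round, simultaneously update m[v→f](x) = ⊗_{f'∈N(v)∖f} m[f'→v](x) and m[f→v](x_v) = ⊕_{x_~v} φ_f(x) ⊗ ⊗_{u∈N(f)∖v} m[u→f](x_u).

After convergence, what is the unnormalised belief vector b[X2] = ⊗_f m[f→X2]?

init: all messages = 𝟙 over 3 values
r1 m[φ0→X6] = [0, 3, 0]
r1 m[φ0→X2] = [3, 0, 1]
r1 m[φ1→X6] = [0, 1, 1]
r1 m[φ1→X9] = [1, 3, 0]
r1 m[φ2→X14] = [3, 1, 1]
r1 m[φ2→X2] = [1, 4, 1]
r1 m[φ3→X10] = [4, 0, 2]
r1 m[φ3→X2] = [0, 0, 4]
r1 m[φ4→X10] = [0, 1, 2]
r1 m[φ4→X3] = [0, 3, 1]
r1 m[φ5→X14] = [9, 6, 7]
r1 m[X6→φ0] = [0, 0, 0]
r1 m[X6→φ1] = [0, 0, 0]
r1 m[X9→φ1] = [0, 0, 0]
r1 m[X10→φ3] = [0, 0, 0]
r1 m[X10→φ4] = [0, 0, 0]
r1 m[X14→φ2] = [0, 0, 0]
r1 m[X14→φ5] = [0, 0, 0]
r1 m[X2→φ0] = [0, 0, 0]
r1 m[X2→φ2] = [0, 0, 0]
r1 m[X2→φ3] = [0, 0, 0]
r1 m[X3→φ4] = [0, 0, 0]
r2 m[φ0→X6] = [0, 3, 0]
r2 m[φ0→X2] = [3, 0, 1]
r2 m[φ1→X6] = [0, 1, 1]
r2 m[φ1→X9] = [1, 3, 0]
r2 m[φ2→X14] = [3, 1, 1]
r2 m[φ2→X2] = [1, 4, 1]
r2 m[φ3→X10] = [4, 0, 2]
r2 m[φ3→X2] = [0, 0, 4]
r2 m[φ4→X10] = [0, 1, 2]
r2 m[φ4→X3] = [0, 3, 1]
r2 m[φ5→X14] = [9, 6, 7]
r2 m[X6→φ0] = [0, 1, 1]
r2 m[X6→φ1] = [0, 3, 0]
r2 m[X9→φ1] = [0, 0, 0]
r2 m[X10→φ3] = [0, 1, 2]
r2 m[X10→φ4] = [4, 0, 2]
r2 m[X14→φ2] = [9, 6, 7]
r2 m[X14→φ5] = [3, 1, 1]
r2 m[X2→φ0] = [1, 4, 5]
r2 m[X2→φ2] = [3, 0, 5]
r2 m[X2→φ3] = [4, 4, 2]
r2 m[X3→φ4] = [0, 0, 0]
r3 m[φ0→X6] = [4, 4, 4]
r3 m[φ0→X2] = [4, 0, 2]
r3 m[φ1→X6] = [0, 1, 1]
r3 m[φ1→X9] = [1, 3, 0]
r3 m[φ2→X14] = [5, 5, 4]
r3 m[φ2→X2] = [8, 11, 7]
r3 m[φ3→X10] = [6, 4, 6]
r3 m[φ3→X2] = [1, 1, 4]
r3 m[φ4→X10] = [0, 1, 2]
r3 m[φ4→X3] = [1, 5, 1]
r3 m[φ5→X14] = [9, 6, 7]
r3 m[X6→φ0] = [0, 1, 1]
r3 m[X6→φ1] = [0, 3, 0]
r3 m[X9→φ1] = [0, 0, 0]
r3 m[X10→φ3] = [0, 1, 2]
r3 m[X10→φ4] = [4, 0, 2]
r3 m[X14→φ2] = [9, 6, 7]
r3 m[X14→φ5] = [3, 1, 1]
r3 m[X2→φ0] = [1, 4, 5]
r3 m[X2→φ2] = [3, 0, 5]
r3 m[X2→φ3] = [4, 4, 2]
r3 m[X3→φ4] = [0, 0, 0]
r4 m[φ0→X6] = [4, 4, 4]
r4 m[φ0→X2] = [4, 0, 2]
r4 m[φ1→X6] = [0, 1, 1]
r4 m[φ1→X9] = [1, 3, 0]
r4 m[φ2→X14] = [5, 5, 4]
r4 m[φ2→X2] = [8, 11, 7]
r4 m[φ3→X10] = [6, 4, 6]
r4 m[φ3→X2] = [1, 1, 4]
r4 m[φ4→X10] = [0, 1, 2]
r4 m[φ4→X3] = [1, 5, 1]
r4 m[φ5→X14] = [9, 6, 7]
r4 m[X6→φ0] = [0, 1, 1]
r4 m[X6→φ1] = [4, 4, 4]
r4 m[X9→φ1] = [0, 0, 0]
r4 m[X10→φ3] = [0, 1, 2]
r4 m[X10→φ4] = [6, 4, 6]
r4 m[X14→φ2] = [9, 6, 7]
r4 m[X14→φ5] = [5, 5, 4]
r4 m[X2→φ0] = [9, 12, 11]
r4 m[X2→φ2] = [5, 1, 6]
r4 m[X2→φ3] = [12, 11, 9]
r4 m[X3→φ4] = [0, 0, 0]
r5 m[φ0→X6] = [12, 12, 12]
r5 m[φ0→X2] = [4, 0, 2]
r5 m[φ1→X6] = [0, 1, 1]
r5 m[φ1→X9] = [5, 7, 4]
r5 m[φ2→X14] = [6, 7, 5]
r5 m[φ2→X2] = [8, 11, 7]
r5 m[φ3→X10] = [13, 11, 13]
r5 m[φ3→X2] = [1, 1, 4]
r5 m[φ4→X10] = [0, 1, 2]
r5 m[φ4→X3] = [5, 9, 5]
r5 m[φ5→X14] = [9, 6, 7]
r5 m[X6→φ0] = [0, 1, 1]
r5 m[X6→φ1] = [4, 4, 4]
r5 m[X9→φ1] = [0, 0, 0]
r5 m[X10→φ3] = [0, 1, 2]
r5 m[X10→φ4] = [6, 4, 6]
r5 m[X14→φ2] = [9, 6, 7]
r5 m[X14→φ5] = [5, 5, 4]
r5 m[X2→φ0] = [9, 12, 11]
r5 m[X2→φ2] = [5, 1, 6]
r5 m[X2→φ3] = [12, 11, 9]
r5 m[X3→φ4] = [0, 0, 0]
r6 m[φ0→X6] = [12, 12, 12]
r6 m[φ0→X2] = [4, 0, 2]
r6 m[φ1→X6] = [0, 1, 1]
r6 m[φ1→X9] = [5, 7, 4]
r6 m[φ2→X14] = [6, 7, 5]
r6 m[φ2→X2] = [8, 11, 7]
r6 m[φ3→X10] = [13, 11, 13]
r6 m[φ3→X2] = [1, 1, 4]
r6 m[φ4→X10] = [0, 1, 2]
r6 m[φ4→X3] = [5, 9, 5]
r6 m[φ5→X14] = [9, 6, 7]
r6 m[X6→φ0] = [0, 1, 1]
r6 m[X6→φ1] = [12, 12, 12]
r6 m[X9→φ1] = [0, 0, 0]
r6 m[X10→φ3] = [0, 1, 2]
r6 m[X10→φ4] = [13, 11, 13]
r6 m[X14→φ2] = [9, 6, 7]
r6 m[X14→φ5] = [6, 7, 5]
r6 m[X2→φ0] = [9, 12, 11]
r6 m[X2→φ2] = [5, 1, 6]
r6 m[X2→φ3] = [12, 11, 9]
r6 m[X3→φ4] = [0, 0, 0]
r7 m[φ0→X6] = [12, 12, 12]
r7 m[φ0→X2] = [4, 0, 2]
r7 m[φ1→X6] = [0, 1, 1]
r7 m[φ1→X9] = [13, 15, 12]
r7 m[φ2→X14] = [6, 7, 5]
r7 m[φ2→X2] = [8, 11, 7]
r7 m[φ3→X10] = [13, 11, 13]
r7 m[φ3→X2] = [1, 1, 4]
r7 m[φ4→X10] = [0, 1, 2]
r7 m[φ4→X3] = [12, 16, 12]
r7 m[φ5→X14] = [9, 6, 7]
r7 m[X6→φ0] = [0, 1, 1]
r7 m[X6→φ1] = [12, 12, 12]
r7 m[X9→φ1] = [0, 0, 0]
r7 m[X10→φ3] = [0, 1, 2]
r7 m[X10→φ4] = [13, 11, 13]
r7 m[X14→φ2] = [9, 6, 7]
r7 m[X14→φ5] = [6, 7, 5]
r7 m[X2→φ0] = [9, 12, 11]
r7 m[X2→φ2] = [5, 1, 6]
r7 m[X2→φ3] = [12, 11, 9]
r7 m[X3→φ4] = [0, 0, 0]
r8 m[φ0→X6] = [12, 12, 12]
r8 m[φ0→X2] = [4, 0, 2]
r8 m[φ1→X6] = [0, 1, 1]
r8 m[φ1→X9] = [13, 15, 12]
r8 m[φ2→X14] = [6, 7, 5]
r8 m[φ2→X2] = [8, 11, 7]
r8 m[φ3→X10] = [13, 11, 13]
r8 m[φ3→X2] = [1, 1, 4]
r8 m[φ4→X10] = [0, 1, 2]
r8 m[φ4→X3] = [12, 16, 12]
r8 m[φ5→X14] = [9, 6, 7]
r8 m[X6→φ0] = [0, 1, 1]
r8 m[X6→φ1] = [12, 12, 12]
r8 m[X9→φ1] = [0, 0, 0]
r8 m[X10→φ3] = [0, 1, 2]
r8 m[X10→φ4] = [13, 11, 13]
r8 m[X14→φ2] = [9, 6, 7]
r8 m[X14→φ5] = [6, 7, 5]
r8 m[X2→φ0] = [9, 12, 11]
r8 m[X2→φ2] = [5, 1, 6]
r8 m[X2→φ3] = [12, 11, 9]
r8 m[X3→φ4] = [0, 0, 0]
fixed point reached at round 8
b[X2] = ⊗ incoming = [13, 12, 13]

b[X2] = [13, 12, 13]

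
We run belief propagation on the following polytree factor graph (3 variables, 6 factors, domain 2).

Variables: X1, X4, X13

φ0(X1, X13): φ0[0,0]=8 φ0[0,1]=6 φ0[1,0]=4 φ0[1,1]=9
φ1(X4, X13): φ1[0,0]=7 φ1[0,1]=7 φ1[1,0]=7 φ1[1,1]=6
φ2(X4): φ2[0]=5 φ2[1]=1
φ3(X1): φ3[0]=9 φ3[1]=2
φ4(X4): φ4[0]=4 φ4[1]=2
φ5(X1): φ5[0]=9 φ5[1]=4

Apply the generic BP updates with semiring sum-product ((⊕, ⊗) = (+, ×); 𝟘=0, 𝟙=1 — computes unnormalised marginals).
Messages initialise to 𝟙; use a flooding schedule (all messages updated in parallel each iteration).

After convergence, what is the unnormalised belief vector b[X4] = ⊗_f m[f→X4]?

init: all messages = 𝟙 over 2 values
r1 m[φ0→X1] = [14, 13]
r1 m[φ0→X13] = [12, 15]
r1 m[φ1→X4] = [14, 13]
r1 m[φ1→X13] = [14, 13]
r1 m[φ2→X4] = [5, 1]
r1 m[φ3→X1] = [9, 2]
r1 m[φ4→X4] = [4, 2]
r1 m[φ5→X1] = [9, 4]
r1 m[X1→φ0] = [1, 1]
r1 m[X1→φ3] = [1, 1]
r1 m[X1→φ5] = [1, 1]
r1 m[X4→φ1] = [1, 1]
r1 m[X4→φ2] = [1, 1]
r1 m[X4→φ4] = [1, 1]
r1 m[X13→φ0] = [1, 1]
r1 m[X13→φ1] = [1, 1]
r2 m[φ0→X1] = [14, 13]
r2 m[φ0→X13] = [12, 15]
r2 m[φ1→X4] = [14, 13]
r2 m[φ1→X13] = [14, 13]
r2 m[φ2→X4] = [5, 1]
r2 m[φ3→X1] = [9, 2]
r2 m[φ4→X4] = [4, 2]
r2 m[φ5→X1] = [9, 4]
r2 m[X1→φ0] = [81, 8]
r2 m[X1→φ3] = [126, 52]
r2 m[X1→φ5] = [126, 26]
r2 m[X4→φ1] = [20, 2]
r2 m[X4→φ2] = [56, 26]
r2 m[X4→φ4] = [70, 13]
r2 m[X13→φ0] = [14, 13]
r2 m[X13→φ1] = [12, 15]
r3 m[φ0→X1] = [190, 173]
r3 m[φ0→X13] = [680, 558]
r3 m[φ1→X4] = [189, 174]
r3 m[φ1→X13] = [154, 152]
r3 m[φ2→X4] = [5, 1]
r3 m[φ3→X1] = [9, 2]
r3 m[φ4→X4] = [4, 2]
r3 m[φ5→X1] = [9, 4]
r3 m[X1→φ0] = [81, 8]
r3 m[X1→φ3] = [126, 52]
r3 m[X1→φ5] = [126, 26]
r3 m[X4→φ1] = [20, 2]
r3 m[X4→φ2] = [56, 26]
r3 m[X4→φ4] = [70, 13]
r3 m[X13→φ0] = [14, 13]
r3 m[X13→φ1] = [12, 15]
r4 m[φ0→X1] = [190, 173]
r4 m[φ0→X13] = [680, 558]
r4 m[φ1→X4] = [189, 174]
r4 m[φ1→X13] = [154, 152]
r4 m[φ2→X4] = [5, 1]
r4 m[φ3→X1] = [9, 2]
r4 m[φ4→X4] = [4, 2]
r4 m[φ5→X1] = [9, 4]
r4 m[X1→φ0] = [81, 8]
r4 m[X1→φ3] = [1710, 692]
r4 m[X1→φ5] = [1710, 346]
r4 m[X4→φ1] = [20, 2]
r4 m[X4→φ2] = [756, 348]
r4 m[X4→φ4] = [945, 174]
r4 m[X13→φ0] = [154, 152]
r4 m[X13→φ1] = [680, 558]
r5 m[φ0→X1] = [2144, 1984]
r5 m[φ0→X13] = [680, 558]
r5 m[φ1→X4] = [8666, 8108]
r5 m[φ1→X13] = [154, 152]
r5 m[φ2→X4] = [5, 1]
r5 m[φ3→X1] = [9, 2]
r5 m[φ4→X4] = [4, 2]
r5 m[φ5→X1] = [9, 4]
r5 m[X1→φ0] = [81, 8]
r5 m[X1→φ3] = [1710, 692]
r5 m[X1→φ5] = [1710, 346]
r5 m[X4→φ1] = [20, 2]
r5 m[X4→φ2] = [756, 348]
r5 m[X4→φ4] = [945, 174]
r5 m[X13→φ0] = [154, 152]
r5 m[X13→φ1] = [680, 558]
r6 m[φ0→X1] = [2144, 1984]
r6 m[φ0→X13] = [680, 558]
r6 m[φ1→X4] = [8666, 8108]
r6 m[φ1→X13] = [154, 152]
r6 m[φ2→X4] = [5, 1]
r6 m[φ3→X1] = [9, 2]
r6 m[φ4→X4] = [4, 2]
r6 m[φ5→X1] = [9, 4]
r6 m[X1→φ0] = [81, 8]
r6 m[X1→φ3] = [19296, 7936]
r6 m[X1→φ5] = [19296, 3968]
r6 m[X4→φ1] = [20, 2]
r6 m[X4→φ2] = [34664, 16216]
r6 m[X4→φ4] = [43330, 8108]
r6 m[X13→φ0] = [154, 152]
r6 m[X13→φ1] = [680, 558]
r7 m[φ0→X1] = [2144, 1984]
r7 m[φ0→X13] = [680, 558]
r7 m[φ1→X4] = [8666, 8108]
r7 m[φ1→X13] = [154, 152]
r7 m[φ2→X4] = [5, 1]
r7 m[φ3→X1] = [9, 2]
r7 m[φ4→X4] = [4, 2]
r7 m[φ5→X1] = [9, 4]
r7 m[X1→φ0] = [81, 8]
r7 m[X1→φ3] = [19296, 7936]
r7 m[X1→φ5] = [19296, 3968]
r7 m[X4→φ1] = [20, 2]
r7 m[X4→φ2] = [34664, 16216]
r7 m[X4→φ4] = [43330, 8108]
r7 m[X13→φ0] = [154, 152]
r7 m[X13→φ1] = [680, 558]
fixed point reached at round 7
b[X4] = ⊗ incoming = [173320, 16216]

b[X4] = [173320, 16216]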